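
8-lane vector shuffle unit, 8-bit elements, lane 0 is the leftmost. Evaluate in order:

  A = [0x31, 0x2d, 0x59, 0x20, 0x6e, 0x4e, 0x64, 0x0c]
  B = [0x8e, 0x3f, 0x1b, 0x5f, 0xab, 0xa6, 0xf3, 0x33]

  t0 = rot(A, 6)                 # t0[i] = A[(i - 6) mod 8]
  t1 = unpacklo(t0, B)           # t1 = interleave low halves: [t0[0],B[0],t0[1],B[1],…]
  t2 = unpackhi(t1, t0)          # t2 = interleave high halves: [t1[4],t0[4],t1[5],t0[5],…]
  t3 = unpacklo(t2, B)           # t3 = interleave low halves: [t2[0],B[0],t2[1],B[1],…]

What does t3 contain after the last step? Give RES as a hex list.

RES = [0x6e, 0x8e, 0x64, 0x3f, 0x1b, 0x1b, 0x0c, 0x5f]

t0 = [0x59, 0x20, 0x6e, 0x4e, 0x64, 0x0c, 0x31, 0x2d]
t1 = [0x59, 0x8e, 0x20, 0x3f, 0x6e, 0x1b, 0x4e, 0x5f]
t2 = [0x6e, 0x64, 0x1b, 0x0c, 0x4e, 0x31, 0x5f, 0x2d]
t3 = [0x6e, 0x8e, 0x64, 0x3f, 0x1b, 0x1b, 0x0c, 0x5f]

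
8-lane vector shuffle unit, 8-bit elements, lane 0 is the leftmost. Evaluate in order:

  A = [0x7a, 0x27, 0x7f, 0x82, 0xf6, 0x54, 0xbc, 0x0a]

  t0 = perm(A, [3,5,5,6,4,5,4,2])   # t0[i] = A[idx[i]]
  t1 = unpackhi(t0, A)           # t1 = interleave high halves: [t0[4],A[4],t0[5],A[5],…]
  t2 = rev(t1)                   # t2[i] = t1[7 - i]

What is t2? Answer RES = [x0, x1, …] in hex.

→ t0 |82|54|54|bc|f6|54|f6|7f|
→ t1 |f6|f6|54|54|f6|bc|7f|0a|
→ t2 |0a|7f|bc|f6|54|54|f6|f6|

RES = [ 0x0a  0x7f  0xbc  0xf6  0x54  0x54  0xf6  0xf6 ]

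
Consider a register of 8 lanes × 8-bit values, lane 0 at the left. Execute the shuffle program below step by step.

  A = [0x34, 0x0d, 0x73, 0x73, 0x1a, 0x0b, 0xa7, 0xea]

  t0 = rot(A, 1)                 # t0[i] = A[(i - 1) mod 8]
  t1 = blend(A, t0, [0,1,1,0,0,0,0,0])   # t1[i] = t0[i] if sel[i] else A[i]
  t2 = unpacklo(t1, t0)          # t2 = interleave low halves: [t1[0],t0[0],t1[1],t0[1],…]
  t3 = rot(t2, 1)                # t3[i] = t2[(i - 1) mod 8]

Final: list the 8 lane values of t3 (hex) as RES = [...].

RES = [0x73, 0x34, 0xea, 0x34, 0x34, 0x0d, 0x0d, 0x73]

  t0: ea 34 0d 73 73 1a 0b a7
  t1: 34 34 0d 73 1a 0b a7 ea
  t2: 34 ea 34 34 0d 0d 73 73
  t3: 73 34 ea 34 34 0d 0d 73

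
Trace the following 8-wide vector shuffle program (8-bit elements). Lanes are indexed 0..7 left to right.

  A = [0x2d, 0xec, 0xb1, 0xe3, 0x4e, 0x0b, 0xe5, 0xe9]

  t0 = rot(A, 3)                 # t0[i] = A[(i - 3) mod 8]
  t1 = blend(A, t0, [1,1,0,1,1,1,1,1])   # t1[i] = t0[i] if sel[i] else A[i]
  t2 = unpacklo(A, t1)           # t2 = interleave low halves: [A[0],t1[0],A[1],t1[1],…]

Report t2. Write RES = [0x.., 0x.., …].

RES = [0x2d, 0x0b, 0xec, 0xe5, 0xb1, 0xb1, 0xe3, 0x2d]

t0 = [0x0b, 0xe5, 0xe9, 0x2d, 0xec, 0xb1, 0xe3, 0x4e]
t1 = [0x0b, 0xe5, 0xb1, 0x2d, 0xec, 0xb1, 0xe3, 0x4e]
t2 = [0x2d, 0x0b, 0xec, 0xe5, 0xb1, 0xb1, 0xe3, 0x2d]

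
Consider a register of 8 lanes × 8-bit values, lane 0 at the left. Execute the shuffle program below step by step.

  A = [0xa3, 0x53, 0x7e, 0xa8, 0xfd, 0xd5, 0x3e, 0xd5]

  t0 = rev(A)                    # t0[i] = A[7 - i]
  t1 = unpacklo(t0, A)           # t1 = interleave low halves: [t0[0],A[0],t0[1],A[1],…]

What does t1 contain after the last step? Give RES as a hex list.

RES = [ 0xd5  0xa3  0x3e  0x53  0xd5  0x7e  0xfd  0xa8 ]

→ t0 |d5|3e|d5|fd|a8|7e|53|a3|
→ t1 |d5|a3|3e|53|d5|7e|fd|a8|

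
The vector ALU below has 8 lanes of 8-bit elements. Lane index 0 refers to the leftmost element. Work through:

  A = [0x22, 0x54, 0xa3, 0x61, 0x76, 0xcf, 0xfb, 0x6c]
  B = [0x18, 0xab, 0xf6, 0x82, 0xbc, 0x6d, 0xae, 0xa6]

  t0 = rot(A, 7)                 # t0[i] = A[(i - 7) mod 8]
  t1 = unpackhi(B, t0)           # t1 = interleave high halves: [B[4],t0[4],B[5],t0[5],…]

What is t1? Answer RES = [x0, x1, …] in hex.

  t0: 54 a3 61 76 cf fb 6c 22
  t1: bc cf 6d fb ae 6c a6 22

RES = [0xbc, 0xcf, 0x6d, 0xfb, 0xae, 0x6c, 0xa6, 0x22]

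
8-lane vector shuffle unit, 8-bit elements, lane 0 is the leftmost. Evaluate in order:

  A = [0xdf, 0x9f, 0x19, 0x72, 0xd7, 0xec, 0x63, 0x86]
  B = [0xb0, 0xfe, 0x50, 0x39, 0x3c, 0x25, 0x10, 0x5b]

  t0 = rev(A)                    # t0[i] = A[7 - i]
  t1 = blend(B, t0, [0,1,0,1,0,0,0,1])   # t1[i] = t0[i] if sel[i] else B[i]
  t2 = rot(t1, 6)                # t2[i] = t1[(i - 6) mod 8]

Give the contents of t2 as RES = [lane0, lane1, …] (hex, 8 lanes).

RES = [0x50, 0xd7, 0x3c, 0x25, 0x10, 0xdf, 0xb0, 0x63]

→ t0 |86|63|ec|d7|72|19|9f|df|
→ t1 |b0|63|50|d7|3c|25|10|df|
→ t2 |50|d7|3c|25|10|df|b0|63|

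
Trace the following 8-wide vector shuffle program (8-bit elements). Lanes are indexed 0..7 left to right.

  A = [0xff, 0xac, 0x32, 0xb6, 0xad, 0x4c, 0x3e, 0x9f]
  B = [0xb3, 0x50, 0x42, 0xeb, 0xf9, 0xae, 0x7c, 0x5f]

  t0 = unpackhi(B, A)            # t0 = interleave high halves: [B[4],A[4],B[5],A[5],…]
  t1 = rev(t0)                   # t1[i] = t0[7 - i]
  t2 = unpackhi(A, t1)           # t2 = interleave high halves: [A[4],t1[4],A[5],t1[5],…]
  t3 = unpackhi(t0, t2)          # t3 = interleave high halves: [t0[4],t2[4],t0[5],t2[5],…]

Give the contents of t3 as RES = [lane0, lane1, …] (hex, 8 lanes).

  t0: f9 ad ae 4c 7c 3e 5f 9f
  t1: 9f 5f 3e 7c 4c ae ad f9
  t2: ad 4c 4c ae 3e ad 9f f9
  t3: 7c 3e 3e ad 5f 9f 9f f9

RES = [0x7c, 0x3e, 0x3e, 0xad, 0x5f, 0x9f, 0x9f, 0xf9]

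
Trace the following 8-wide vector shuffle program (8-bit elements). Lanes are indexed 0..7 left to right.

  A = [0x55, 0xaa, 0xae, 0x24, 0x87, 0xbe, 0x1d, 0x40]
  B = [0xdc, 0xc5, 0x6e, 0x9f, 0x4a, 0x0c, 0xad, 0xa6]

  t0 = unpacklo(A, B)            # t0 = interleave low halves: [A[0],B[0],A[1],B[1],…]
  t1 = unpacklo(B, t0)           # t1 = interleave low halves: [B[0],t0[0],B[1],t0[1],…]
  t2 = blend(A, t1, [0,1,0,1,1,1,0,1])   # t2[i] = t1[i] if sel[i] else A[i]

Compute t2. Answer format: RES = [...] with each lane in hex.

t0 = [0x55, 0xdc, 0xaa, 0xc5, 0xae, 0x6e, 0x24, 0x9f]
t1 = [0xdc, 0x55, 0xc5, 0xdc, 0x6e, 0xaa, 0x9f, 0xc5]
t2 = [0x55, 0x55, 0xae, 0xdc, 0x6e, 0xaa, 0x1d, 0xc5]

RES = [0x55, 0x55, 0xae, 0xdc, 0x6e, 0xaa, 0x1d, 0xc5]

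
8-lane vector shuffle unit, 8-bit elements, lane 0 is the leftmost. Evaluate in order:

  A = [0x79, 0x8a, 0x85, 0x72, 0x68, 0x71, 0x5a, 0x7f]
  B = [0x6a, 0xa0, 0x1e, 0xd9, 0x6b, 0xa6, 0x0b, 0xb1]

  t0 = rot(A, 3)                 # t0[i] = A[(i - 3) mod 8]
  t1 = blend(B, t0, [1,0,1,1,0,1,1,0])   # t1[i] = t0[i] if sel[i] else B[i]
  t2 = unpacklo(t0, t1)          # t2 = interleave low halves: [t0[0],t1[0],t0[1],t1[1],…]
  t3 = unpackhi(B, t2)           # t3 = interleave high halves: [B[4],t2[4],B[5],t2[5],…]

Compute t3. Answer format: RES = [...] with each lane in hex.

  t0: 71 5a 7f 79 8a 85 72 68
  t1: 71 a0 7f 79 6b 85 72 b1
  t2: 71 71 5a a0 7f 7f 79 79
  t3: 6b 7f a6 7f 0b 79 b1 79

RES = [ 0x6b  0x7f  0xa6  0x7f  0x0b  0x79  0xb1  0x79 ]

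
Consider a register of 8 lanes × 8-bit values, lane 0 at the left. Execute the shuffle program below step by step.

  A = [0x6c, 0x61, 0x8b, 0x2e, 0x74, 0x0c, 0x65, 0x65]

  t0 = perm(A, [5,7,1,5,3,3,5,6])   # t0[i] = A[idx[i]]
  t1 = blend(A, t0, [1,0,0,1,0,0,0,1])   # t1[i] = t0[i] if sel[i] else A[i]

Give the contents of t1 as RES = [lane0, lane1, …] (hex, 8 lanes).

RES = [0x0c, 0x61, 0x8b, 0x0c, 0x74, 0x0c, 0x65, 0x65]

  t0: 0c 65 61 0c 2e 2e 0c 65
  t1: 0c 61 8b 0c 74 0c 65 65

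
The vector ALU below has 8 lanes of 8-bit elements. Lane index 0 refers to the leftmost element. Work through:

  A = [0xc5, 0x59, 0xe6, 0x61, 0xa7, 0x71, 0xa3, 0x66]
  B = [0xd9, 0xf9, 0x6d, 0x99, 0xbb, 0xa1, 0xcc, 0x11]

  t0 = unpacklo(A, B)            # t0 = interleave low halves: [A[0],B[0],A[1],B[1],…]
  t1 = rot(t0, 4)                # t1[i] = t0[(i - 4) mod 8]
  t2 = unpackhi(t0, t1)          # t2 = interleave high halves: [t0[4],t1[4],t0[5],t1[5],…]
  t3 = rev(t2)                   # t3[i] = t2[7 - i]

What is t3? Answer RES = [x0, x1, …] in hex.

  t0: c5 d9 59 f9 e6 6d 61 99
  t1: e6 6d 61 99 c5 d9 59 f9
  t2: e6 c5 6d d9 61 59 99 f9
  t3: f9 99 59 61 d9 6d c5 e6

RES = [ 0xf9  0x99  0x59  0x61  0xd9  0x6d  0xc5  0xe6 ]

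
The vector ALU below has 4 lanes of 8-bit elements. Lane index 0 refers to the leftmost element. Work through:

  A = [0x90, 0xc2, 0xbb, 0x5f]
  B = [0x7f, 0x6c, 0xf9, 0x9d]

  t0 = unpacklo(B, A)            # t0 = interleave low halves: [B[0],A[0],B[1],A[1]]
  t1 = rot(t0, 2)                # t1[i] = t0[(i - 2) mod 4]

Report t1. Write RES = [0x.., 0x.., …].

RES = [ 0x6c  0xc2  0x7f  0x90 ]

  t0: 7f 90 6c c2
  t1: 6c c2 7f 90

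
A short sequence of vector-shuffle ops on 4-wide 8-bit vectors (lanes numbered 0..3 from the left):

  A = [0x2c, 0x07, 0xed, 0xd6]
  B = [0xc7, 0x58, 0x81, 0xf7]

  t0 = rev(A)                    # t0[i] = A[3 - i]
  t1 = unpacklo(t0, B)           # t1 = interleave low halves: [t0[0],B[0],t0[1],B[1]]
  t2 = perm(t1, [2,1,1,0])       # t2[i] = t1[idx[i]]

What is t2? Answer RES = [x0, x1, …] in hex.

  t0: d6 ed 07 2c
  t1: d6 c7 ed 58
  t2: ed c7 c7 d6

RES = [0xed, 0xc7, 0xc7, 0xd6]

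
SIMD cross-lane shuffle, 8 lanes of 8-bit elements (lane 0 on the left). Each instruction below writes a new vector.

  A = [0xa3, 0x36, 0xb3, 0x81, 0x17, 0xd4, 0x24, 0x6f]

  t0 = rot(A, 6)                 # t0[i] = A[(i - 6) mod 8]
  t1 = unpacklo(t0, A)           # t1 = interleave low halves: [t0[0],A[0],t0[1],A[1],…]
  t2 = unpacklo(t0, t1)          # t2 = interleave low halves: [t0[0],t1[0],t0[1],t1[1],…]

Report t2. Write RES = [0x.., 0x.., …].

RES = [ 0xb3  0xb3  0x81  0xa3  0x17  0x81  0xd4  0x36 ]

  t0: b3 81 17 d4 24 6f a3 36
  t1: b3 a3 81 36 17 b3 d4 81
  t2: b3 b3 81 a3 17 81 d4 36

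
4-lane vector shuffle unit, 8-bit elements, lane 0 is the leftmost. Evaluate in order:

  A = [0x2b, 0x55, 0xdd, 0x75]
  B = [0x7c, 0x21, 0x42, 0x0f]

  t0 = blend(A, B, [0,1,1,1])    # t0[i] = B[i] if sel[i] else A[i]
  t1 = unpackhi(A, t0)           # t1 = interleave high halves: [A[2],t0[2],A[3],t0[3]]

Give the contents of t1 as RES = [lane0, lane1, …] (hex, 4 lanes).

RES = [ 0xdd  0x42  0x75  0x0f ]

→ t0 |2b|21|42|0f|
→ t1 |dd|42|75|0f|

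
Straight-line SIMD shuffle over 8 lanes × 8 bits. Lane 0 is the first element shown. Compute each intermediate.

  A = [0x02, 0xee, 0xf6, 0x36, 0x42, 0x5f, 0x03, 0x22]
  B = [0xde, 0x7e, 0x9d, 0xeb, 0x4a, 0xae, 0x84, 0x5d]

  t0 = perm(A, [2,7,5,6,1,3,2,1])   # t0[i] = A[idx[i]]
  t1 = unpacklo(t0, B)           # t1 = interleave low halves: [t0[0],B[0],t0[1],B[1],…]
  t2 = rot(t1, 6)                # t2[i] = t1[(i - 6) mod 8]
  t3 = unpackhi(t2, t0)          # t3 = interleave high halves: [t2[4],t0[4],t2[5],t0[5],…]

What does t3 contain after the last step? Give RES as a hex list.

t0 = [0xf6, 0x22, 0x5f, 0x03, 0xee, 0x36, 0xf6, 0xee]
t1 = [0xf6, 0xde, 0x22, 0x7e, 0x5f, 0x9d, 0x03, 0xeb]
t2 = [0x22, 0x7e, 0x5f, 0x9d, 0x03, 0xeb, 0xf6, 0xde]
t3 = [0x03, 0xee, 0xeb, 0x36, 0xf6, 0xf6, 0xde, 0xee]

RES = [ 0x03  0xee  0xeb  0x36  0xf6  0xf6  0xde  0xee ]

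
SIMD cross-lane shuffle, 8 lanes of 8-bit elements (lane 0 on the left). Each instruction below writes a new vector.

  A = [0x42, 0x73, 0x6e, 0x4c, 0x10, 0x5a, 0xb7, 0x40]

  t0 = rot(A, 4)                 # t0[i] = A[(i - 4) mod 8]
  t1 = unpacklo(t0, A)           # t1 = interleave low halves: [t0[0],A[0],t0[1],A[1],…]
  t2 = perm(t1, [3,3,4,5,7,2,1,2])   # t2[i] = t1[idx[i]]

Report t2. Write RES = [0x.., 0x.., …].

  t0: 10 5a b7 40 42 73 6e 4c
  t1: 10 42 5a 73 b7 6e 40 4c
  t2: 73 73 b7 6e 4c 5a 42 5a

RES = [ 0x73  0x73  0xb7  0x6e  0x4c  0x5a  0x42  0x5a ]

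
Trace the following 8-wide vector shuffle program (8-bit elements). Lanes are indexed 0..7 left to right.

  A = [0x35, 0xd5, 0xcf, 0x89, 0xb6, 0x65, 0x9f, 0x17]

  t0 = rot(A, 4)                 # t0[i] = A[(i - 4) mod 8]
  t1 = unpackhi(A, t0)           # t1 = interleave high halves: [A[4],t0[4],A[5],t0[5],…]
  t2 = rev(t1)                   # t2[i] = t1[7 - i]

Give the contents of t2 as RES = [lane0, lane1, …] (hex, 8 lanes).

RES = [ 0x89  0x17  0xcf  0x9f  0xd5  0x65  0x35  0xb6 ]

t0 = [0xb6, 0x65, 0x9f, 0x17, 0x35, 0xd5, 0xcf, 0x89]
t1 = [0xb6, 0x35, 0x65, 0xd5, 0x9f, 0xcf, 0x17, 0x89]
t2 = [0x89, 0x17, 0xcf, 0x9f, 0xd5, 0x65, 0x35, 0xb6]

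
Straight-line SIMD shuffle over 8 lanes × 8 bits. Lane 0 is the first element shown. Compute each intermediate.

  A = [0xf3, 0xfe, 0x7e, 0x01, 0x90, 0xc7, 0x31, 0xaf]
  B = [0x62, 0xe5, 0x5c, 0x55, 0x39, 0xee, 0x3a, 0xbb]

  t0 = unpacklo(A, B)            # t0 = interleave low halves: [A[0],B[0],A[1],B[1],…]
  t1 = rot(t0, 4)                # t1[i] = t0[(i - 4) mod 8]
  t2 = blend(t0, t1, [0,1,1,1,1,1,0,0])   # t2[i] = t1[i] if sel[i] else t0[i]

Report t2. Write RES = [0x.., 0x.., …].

  t0: f3 62 fe e5 7e 5c 01 55
  t1: 7e 5c 01 55 f3 62 fe e5
  t2: f3 5c 01 55 f3 62 01 55

RES = [ 0xf3  0x5c  0x01  0x55  0xf3  0x62  0x01  0x55 ]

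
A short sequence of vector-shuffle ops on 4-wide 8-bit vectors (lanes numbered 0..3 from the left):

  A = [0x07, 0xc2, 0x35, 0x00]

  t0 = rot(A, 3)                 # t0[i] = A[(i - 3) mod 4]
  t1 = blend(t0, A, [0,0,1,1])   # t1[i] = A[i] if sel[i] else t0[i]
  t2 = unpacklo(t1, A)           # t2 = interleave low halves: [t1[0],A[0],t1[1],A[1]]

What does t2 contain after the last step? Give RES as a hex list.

→ t0 |c2|35|00|07|
→ t1 |c2|35|35|00|
→ t2 |c2|07|35|c2|

RES = [ 0xc2  0x07  0x35  0xc2 ]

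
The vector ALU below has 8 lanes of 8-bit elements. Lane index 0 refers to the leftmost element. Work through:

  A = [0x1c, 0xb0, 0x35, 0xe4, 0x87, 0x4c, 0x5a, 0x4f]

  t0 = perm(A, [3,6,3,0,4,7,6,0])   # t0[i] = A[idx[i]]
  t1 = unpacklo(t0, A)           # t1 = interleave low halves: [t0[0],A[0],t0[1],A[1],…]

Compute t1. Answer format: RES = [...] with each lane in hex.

→ t0 |e4|5a|e4|1c|87|4f|5a|1c|
→ t1 |e4|1c|5a|b0|e4|35|1c|e4|

RES = [ 0xe4  0x1c  0x5a  0xb0  0xe4  0x35  0x1c  0xe4 ]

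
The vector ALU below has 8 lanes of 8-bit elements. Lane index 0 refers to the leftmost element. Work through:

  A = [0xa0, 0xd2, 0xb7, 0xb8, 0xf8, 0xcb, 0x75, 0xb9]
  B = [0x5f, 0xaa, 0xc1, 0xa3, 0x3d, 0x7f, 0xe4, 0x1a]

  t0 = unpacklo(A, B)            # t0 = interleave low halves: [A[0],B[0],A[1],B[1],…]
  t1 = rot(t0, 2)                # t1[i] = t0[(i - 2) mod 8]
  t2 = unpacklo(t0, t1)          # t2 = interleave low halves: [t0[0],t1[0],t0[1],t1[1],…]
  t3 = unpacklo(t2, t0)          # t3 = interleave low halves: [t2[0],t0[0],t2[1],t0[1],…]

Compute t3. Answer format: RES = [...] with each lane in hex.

→ t0 |a0|5f|d2|aa|b7|c1|b8|a3|
→ t1 |b8|a3|a0|5f|d2|aa|b7|c1|
→ t2 |a0|b8|5f|a3|d2|a0|aa|5f|
→ t3 |a0|a0|b8|5f|5f|d2|a3|aa|

RES = [0xa0, 0xa0, 0xb8, 0x5f, 0x5f, 0xd2, 0xa3, 0xaa]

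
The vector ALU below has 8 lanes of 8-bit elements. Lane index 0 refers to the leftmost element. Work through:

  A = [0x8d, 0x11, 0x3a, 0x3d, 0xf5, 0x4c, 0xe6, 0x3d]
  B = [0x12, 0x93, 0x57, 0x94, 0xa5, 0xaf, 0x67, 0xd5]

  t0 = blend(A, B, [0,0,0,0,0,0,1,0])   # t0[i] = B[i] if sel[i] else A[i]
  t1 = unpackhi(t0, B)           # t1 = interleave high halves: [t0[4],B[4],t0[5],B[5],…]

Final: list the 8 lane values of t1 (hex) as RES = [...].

RES = [0xf5, 0xa5, 0x4c, 0xaf, 0x67, 0x67, 0x3d, 0xd5]

→ t0 |8d|11|3a|3d|f5|4c|67|3d|
→ t1 |f5|a5|4c|af|67|67|3d|d5|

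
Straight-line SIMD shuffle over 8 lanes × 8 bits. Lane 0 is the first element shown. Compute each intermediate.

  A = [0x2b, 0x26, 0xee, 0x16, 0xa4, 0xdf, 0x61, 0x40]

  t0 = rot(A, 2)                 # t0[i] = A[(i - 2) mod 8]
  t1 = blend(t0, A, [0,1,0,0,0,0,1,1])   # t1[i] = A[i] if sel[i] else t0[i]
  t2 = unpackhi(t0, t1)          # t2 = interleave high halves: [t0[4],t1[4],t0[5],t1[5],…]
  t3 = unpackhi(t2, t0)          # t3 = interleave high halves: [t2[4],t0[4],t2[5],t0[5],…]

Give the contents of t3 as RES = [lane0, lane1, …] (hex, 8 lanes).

→ t0 |61|40|2b|26|ee|16|a4|df|
→ t1 |61|26|2b|26|ee|16|61|40|
→ t2 |ee|ee|16|16|a4|61|df|40|
→ t3 |a4|ee|61|16|df|a4|40|df|

RES = [0xa4, 0xee, 0x61, 0x16, 0xdf, 0xa4, 0x40, 0xdf]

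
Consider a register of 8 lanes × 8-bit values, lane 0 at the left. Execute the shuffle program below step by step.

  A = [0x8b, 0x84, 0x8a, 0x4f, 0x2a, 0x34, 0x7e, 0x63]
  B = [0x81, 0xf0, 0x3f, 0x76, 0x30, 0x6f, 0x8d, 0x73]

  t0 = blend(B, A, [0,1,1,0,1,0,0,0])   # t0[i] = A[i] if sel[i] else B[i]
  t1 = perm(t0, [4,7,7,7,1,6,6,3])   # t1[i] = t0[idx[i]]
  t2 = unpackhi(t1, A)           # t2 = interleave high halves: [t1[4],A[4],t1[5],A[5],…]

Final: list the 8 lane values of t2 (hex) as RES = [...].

t0 = [0x81, 0x84, 0x8a, 0x76, 0x2a, 0x6f, 0x8d, 0x73]
t1 = [0x2a, 0x73, 0x73, 0x73, 0x84, 0x8d, 0x8d, 0x76]
t2 = [0x84, 0x2a, 0x8d, 0x34, 0x8d, 0x7e, 0x76, 0x63]

RES = [ 0x84  0x2a  0x8d  0x34  0x8d  0x7e  0x76  0x63 ]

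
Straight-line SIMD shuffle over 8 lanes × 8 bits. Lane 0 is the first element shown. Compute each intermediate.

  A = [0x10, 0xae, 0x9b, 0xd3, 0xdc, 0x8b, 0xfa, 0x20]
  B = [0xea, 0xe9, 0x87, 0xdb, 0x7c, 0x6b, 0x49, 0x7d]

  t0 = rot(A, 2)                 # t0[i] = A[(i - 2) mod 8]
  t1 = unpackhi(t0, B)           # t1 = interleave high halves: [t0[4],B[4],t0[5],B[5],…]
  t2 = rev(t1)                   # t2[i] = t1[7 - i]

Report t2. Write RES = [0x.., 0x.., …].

→ t0 |fa|20|10|ae|9b|d3|dc|8b|
→ t1 |9b|7c|d3|6b|dc|49|8b|7d|
→ t2 |7d|8b|49|dc|6b|d3|7c|9b|

RES = [ 0x7d  0x8b  0x49  0xdc  0x6b  0xd3  0x7c  0x9b ]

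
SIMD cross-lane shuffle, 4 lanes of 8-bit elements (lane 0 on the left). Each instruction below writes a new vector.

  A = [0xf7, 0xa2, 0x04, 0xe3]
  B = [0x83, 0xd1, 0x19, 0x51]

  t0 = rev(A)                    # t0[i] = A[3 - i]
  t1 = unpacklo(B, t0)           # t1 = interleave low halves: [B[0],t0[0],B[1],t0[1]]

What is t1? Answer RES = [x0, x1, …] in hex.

→ t0 |e3|04|a2|f7|
→ t1 |83|e3|d1|04|

RES = [ 0x83  0xe3  0xd1  0x04 ]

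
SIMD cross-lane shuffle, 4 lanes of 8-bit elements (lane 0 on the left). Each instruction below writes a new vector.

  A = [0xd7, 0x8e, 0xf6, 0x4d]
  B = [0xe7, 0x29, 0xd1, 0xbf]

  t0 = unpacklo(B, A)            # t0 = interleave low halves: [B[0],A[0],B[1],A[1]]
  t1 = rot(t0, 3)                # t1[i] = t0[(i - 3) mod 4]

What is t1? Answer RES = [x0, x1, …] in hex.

→ t0 |e7|d7|29|8e|
→ t1 |d7|29|8e|e7|

RES = [ 0xd7  0x29  0x8e  0xe7 ]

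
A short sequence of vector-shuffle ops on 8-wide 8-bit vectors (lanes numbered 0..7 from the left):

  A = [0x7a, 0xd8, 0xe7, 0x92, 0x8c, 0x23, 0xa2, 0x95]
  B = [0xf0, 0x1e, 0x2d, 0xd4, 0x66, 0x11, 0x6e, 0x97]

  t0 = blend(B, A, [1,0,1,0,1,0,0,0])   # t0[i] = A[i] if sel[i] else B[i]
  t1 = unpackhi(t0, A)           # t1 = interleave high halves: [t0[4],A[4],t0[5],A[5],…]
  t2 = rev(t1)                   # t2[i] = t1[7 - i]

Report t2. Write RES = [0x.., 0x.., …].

RES = [ 0x95  0x97  0xa2  0x6e  0x23  0x11  0x8c  0x8c ]

t0 = [0x7a, 0x1e, 0xe7, 0xd4, 0x8c, 0x11, 0x6e, 0x97]
t1 = [0x8c, 0x8c, 0x11, 0x23, 0x6e, 0xa2, 0x97, 0x95]
t2 = [0x95, 0x97, 0xa2, 0x6e, 0x23, 0x11, 0x8c, 0x8c]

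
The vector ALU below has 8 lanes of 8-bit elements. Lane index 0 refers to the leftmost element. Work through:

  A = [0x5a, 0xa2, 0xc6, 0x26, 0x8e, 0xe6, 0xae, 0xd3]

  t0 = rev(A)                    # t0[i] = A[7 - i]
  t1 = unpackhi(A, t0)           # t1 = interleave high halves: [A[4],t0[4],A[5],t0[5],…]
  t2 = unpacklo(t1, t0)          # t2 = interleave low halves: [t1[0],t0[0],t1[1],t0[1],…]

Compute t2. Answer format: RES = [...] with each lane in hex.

RES = [0x8e, 0xd3, 0x26, 0xae, 0xe6, 0xe6, 0xc6, 0x8e]

  t0: d3 ae e6 8e 26 c6 a2 5a
  t1: 8e 26 e6 c6 ae a2 d3 5a
  t2: 8e d3 26 ae e6 e6 c6 8e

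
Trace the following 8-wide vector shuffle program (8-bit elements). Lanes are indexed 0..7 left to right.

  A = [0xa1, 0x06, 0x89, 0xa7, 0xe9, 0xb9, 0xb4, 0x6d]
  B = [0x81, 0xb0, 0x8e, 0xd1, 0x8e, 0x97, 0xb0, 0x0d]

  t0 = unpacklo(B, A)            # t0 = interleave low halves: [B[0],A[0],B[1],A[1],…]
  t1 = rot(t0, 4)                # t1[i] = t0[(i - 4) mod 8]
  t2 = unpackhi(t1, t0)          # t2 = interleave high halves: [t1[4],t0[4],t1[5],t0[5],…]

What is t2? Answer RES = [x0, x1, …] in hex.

  t0: 81 a1 b0 06 8e 89 d1 a7
  t1: 8e 89 d1 a7 81 a1 b0 06
  t2: 81 8e a1 89 b0 d1 06 a7

RES = [0x81, 0x8e, 0xa1, 0x89, 0xb0, 0xd1, 0x06, 0xa7]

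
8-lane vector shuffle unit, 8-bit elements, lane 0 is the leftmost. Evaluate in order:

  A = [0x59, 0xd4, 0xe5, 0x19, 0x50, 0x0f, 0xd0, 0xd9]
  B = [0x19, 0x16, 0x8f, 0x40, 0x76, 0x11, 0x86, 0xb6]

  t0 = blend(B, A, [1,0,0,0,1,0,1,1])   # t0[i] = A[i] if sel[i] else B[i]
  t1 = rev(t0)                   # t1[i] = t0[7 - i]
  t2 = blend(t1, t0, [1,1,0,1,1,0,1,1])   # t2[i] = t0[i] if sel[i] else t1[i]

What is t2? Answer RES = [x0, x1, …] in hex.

RES = [ 0x59  0x16  0x11  0x40  0x50  0x8f  0xd0  0xd9 ]

→ t0 |59|16|8f|40|50|11|d0|d9|
→ t1 |d9|d0|11|50|40|8f|16|59|
→ t2 |59|16|11|40|50|8f|d0|d9|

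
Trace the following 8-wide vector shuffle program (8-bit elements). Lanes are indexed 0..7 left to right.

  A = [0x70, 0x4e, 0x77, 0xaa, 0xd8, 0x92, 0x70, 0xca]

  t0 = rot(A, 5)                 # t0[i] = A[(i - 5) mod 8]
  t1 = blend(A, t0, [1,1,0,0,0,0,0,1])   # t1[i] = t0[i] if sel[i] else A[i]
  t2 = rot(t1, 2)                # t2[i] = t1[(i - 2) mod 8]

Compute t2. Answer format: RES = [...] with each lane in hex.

RES = [ 0x70  0x77  0xaa  0xd8  0x77  0xaa  0xd8  0x92 ]

  t0: aa d8 92 70 ca 70 4e 77
  t1: aa d8 77 aa d8 92 70 77
  t2: 70 77 aa d8 77 aa d8 92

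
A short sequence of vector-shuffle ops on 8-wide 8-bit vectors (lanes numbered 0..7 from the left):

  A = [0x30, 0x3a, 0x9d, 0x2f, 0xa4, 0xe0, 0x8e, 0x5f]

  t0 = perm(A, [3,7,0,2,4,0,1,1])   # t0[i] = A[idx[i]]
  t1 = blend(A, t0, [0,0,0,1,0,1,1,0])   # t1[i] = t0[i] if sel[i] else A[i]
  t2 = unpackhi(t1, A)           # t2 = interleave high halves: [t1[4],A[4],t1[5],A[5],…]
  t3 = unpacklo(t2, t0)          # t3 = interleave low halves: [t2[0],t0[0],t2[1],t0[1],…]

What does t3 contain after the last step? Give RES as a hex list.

RES = [0xa4, 0x2f, 0xa4, 0x5f, 0x30, 0x30, 0xe0, 0x9d]

→ t0 |2f|5f|30|9d|a4|30|3a|3a|
→ t1 |30|3a|9d|9d|a4|30|3a|5f|
→ t2 |a4|a4|30|e0|3a|8e|5f|5f|
→ t3 |a4|2f|a4|5f|30|30|e0|9d|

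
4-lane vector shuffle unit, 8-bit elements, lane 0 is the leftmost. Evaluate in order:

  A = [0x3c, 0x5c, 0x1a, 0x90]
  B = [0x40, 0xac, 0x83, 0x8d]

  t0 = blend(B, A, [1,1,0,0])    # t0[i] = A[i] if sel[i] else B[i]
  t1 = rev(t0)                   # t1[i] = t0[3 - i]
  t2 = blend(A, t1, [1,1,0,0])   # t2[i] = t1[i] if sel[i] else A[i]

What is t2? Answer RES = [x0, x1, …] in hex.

RES = [ 0x8d  0x83  0x1a  0x90 ]

→ t0 |3c|5c|83|8d|
→ t1 |8d|83|5c|3c|
→ t2 |8d|83|1a|90|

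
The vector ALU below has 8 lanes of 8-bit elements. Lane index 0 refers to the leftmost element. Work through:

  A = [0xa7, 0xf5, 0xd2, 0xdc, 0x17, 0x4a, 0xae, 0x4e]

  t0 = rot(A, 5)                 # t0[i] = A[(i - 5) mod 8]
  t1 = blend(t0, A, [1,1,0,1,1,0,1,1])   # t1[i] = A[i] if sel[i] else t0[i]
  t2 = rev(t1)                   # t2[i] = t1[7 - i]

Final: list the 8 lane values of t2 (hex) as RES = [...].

RES = [0x4e, 0xae, 0xa7, 0x17, 0xdc, 0x4a, 0xf5, 0xa7]

→ t0 |dc|17|4a|ae|4e|a7|f5|d2|
→ t1 |a7|f5|4a|dc|17|a7|ae|4e|
→ t2 |4e|ae|a7|17|dc|4a|f5|a7|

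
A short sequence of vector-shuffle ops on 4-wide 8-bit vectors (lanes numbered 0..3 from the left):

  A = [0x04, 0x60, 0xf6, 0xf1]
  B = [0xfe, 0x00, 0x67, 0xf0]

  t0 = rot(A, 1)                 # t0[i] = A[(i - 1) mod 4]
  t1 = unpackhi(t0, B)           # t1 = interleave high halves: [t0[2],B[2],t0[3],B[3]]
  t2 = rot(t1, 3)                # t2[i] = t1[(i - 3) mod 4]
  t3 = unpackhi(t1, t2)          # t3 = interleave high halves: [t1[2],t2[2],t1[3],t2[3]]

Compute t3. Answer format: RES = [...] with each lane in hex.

  t0: f1 04 60 f6
  t1: 60 67 f6 f0
  t2: 67 f6 f0 60
  t3: f6 f0 f0 60

RES = [0xf6, 0xf0, 0xf0, 0x60]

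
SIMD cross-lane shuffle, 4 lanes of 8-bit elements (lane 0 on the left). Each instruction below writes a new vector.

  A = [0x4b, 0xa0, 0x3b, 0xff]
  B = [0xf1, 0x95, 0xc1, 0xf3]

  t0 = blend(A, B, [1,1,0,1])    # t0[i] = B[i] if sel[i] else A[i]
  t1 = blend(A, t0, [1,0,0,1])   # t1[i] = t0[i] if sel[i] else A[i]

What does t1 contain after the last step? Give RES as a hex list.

t0 = [0xf1, 0x95, 0x3b, 0xf3]
t1 = [0xf1, 0xa0, 0x3b, 0xf3]

RES = [ 0xf1  0xa0  0x3b  0xf3 ]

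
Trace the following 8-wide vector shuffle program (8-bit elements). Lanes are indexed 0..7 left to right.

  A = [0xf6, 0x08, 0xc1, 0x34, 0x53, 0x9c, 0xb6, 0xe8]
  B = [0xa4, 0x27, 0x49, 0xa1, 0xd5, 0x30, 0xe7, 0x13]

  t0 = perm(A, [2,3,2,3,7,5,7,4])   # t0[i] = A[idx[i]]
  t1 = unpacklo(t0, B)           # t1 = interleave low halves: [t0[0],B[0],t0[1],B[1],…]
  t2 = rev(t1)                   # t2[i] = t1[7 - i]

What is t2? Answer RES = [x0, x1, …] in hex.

t0 = [0xc1, 0x34, 0xc1, 0x34, 0xe8, 0x9c, 0xe8, 0x53]
t1 = [0xc1, 0xa4, 0x34, 0x27, 0xc1, 0x49, 0x34, 0xa1]
t2 = [0xa1, 0x34, 0x49, 0xc1, 0x27, 0x34, 0xa4, 0xc1]

RES = [0xa1, 0x34, 0x49, 0xc1, 0x27, 0x34, 0xa4, 0xc1]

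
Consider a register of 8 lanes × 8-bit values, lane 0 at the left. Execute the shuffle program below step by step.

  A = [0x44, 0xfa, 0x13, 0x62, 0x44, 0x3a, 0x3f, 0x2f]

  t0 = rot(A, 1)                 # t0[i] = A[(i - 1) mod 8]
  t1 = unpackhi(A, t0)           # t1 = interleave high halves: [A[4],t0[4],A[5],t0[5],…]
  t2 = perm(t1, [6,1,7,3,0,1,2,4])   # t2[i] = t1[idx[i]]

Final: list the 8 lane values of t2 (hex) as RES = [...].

RES = [0x2f, 0x62, 0x3f, 0x44, 0x44, 0x62, 0x3a, 0x3f]

t0 = [0x2f, 0x44, 0xfa, 0x13, 0x62, 0x44, 0x3a, 0x3f]
t1 = [0x44, 0x62, 0x3a, 0x44, 0x3f, 0x3a, 0x2f, 0x3f]
t2 = [0x2f, 0x62, 0x3f, 0x44, 0x44, 0x62, 0x3a, 0x3f]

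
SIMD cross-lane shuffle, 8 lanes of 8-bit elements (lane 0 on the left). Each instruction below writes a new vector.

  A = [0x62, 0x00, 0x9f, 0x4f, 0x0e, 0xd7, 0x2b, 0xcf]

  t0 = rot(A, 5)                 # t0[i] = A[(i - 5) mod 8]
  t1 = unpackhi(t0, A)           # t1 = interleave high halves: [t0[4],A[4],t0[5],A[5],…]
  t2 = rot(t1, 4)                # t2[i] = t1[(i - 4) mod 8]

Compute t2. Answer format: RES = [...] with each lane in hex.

RES = [0x00, 0x2b, 0x9f, 0xcf, 0xcf, 0x0e, 0x62, 0xd7]

  t0: 4f 0e d7 2b cf 62 00 9f
  t1: cf 0e 62 d7 00 2b 9f cf
  t2: 00 2b 9f cf cf 0e 62 d7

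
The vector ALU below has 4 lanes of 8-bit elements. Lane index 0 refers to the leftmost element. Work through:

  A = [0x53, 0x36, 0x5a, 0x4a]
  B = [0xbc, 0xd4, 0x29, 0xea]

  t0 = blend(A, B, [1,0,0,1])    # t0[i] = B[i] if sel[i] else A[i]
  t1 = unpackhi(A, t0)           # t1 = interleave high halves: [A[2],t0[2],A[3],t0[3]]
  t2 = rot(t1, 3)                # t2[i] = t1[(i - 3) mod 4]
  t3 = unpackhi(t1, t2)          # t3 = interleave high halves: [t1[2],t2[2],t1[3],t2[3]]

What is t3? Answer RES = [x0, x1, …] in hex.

  t0: bc 36 5a ea
  t1: 5a 5a 4a ea
  t2: 5a 4a ea 5a
  t3: 4a ea ea 5a

RES = [0x4a, 0xea, 0xea, 0x5a]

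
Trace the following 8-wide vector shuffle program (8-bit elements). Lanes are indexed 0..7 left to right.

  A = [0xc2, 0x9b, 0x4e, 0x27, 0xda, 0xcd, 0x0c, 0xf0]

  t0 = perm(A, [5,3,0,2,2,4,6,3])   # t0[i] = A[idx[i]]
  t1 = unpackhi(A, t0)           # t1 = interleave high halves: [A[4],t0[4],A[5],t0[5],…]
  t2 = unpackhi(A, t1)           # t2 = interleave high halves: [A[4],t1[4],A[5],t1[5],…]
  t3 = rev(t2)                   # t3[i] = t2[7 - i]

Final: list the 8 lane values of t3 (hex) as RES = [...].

RES = [0x27, 0xf0, 0xf0, 0x0c, 0x0c, 0xcd, 0x0c, 0xda]

t0 = [0xcd, 0x27, 0xc2, 0x4e, 0x4e, 0xda, 0x0c, 0x27]
t1 = [0xda, 0x4e, 0xcd, 0xda, 0x0c, 0x0c, 0xf0, 0x27]
t2 = [0xda, 0x0c, 0xcd, 0x0c, 0x0c, 0xf0, 0xf0, 0x27]
t3 = [0x27, 0xf0, 0xf0, 0x0c, 0x0c, 0xcd, 0x0c, 0xda]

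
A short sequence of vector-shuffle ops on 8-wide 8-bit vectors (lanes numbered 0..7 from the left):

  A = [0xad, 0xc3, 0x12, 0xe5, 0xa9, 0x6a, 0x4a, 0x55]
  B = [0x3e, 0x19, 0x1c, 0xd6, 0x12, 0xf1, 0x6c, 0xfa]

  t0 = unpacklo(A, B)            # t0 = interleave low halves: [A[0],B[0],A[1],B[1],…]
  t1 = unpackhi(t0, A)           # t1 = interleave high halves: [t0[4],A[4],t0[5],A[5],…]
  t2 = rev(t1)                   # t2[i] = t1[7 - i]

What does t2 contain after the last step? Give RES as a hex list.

t0 = [0xad, 0x3e, 0xc3, 0x19, 0x12, 0x1c, 0xe5, 0xd6]
t1 = [0x12, 0xa9, 0x1c, 0x6a, 0xe5, 0x4a, 0xd6, 0x55]
t2 = [0x55, 0xd6, 0x4a, 0xe5, 0x6a, 0x1c, 0xa9, 0x12]

RES = [ 0x55  0xd6  0x4a  0xe5  0x6a  0x1c  0xa9  0x12 ]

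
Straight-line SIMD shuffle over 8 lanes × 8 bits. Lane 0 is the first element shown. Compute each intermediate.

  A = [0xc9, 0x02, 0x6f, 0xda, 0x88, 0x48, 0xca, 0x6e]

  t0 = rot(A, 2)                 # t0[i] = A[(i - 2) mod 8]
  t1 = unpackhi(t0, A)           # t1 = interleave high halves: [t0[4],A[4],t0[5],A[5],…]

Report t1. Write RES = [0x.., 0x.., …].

RES = [0x6f, 0x88, 0xda, 0x48, 0x88, 0xca, 0x48, 0x6e]

  t0: ca 6e c9 02 6f da 88 48
  t1: 6f 88 da 48 88 ca 48 6e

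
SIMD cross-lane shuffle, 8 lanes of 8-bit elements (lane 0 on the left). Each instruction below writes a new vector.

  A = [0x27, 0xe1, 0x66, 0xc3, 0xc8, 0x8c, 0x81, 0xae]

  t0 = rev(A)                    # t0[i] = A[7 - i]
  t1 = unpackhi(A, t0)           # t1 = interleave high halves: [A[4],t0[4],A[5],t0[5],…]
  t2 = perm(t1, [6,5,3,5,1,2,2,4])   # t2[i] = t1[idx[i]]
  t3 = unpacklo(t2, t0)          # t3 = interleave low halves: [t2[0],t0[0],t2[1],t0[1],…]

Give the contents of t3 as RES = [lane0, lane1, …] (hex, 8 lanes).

RES = [0xae, 0xae, 0xe1, 0x81, 0x66, 0x8c, 0xe1, 0xc8]

t0 = [0xae, 0x81, 0x8c, 0xc8, 0xc3, 0x66, 0xe1, 0x27]
t1 = [0xc8, 0xc3, 0x8c, 0x66, 0x81, 0xe1, 0xae, 0x27]
t2 = [0xae, 0xe1, 0x66, 0xe1, 0xc3, 0x8c, 0x8c, 0x81]
t3 = [0xae, 0xae, 0xe1, 0x81, 0x66, 0x8c, 0xe1, 0xc8]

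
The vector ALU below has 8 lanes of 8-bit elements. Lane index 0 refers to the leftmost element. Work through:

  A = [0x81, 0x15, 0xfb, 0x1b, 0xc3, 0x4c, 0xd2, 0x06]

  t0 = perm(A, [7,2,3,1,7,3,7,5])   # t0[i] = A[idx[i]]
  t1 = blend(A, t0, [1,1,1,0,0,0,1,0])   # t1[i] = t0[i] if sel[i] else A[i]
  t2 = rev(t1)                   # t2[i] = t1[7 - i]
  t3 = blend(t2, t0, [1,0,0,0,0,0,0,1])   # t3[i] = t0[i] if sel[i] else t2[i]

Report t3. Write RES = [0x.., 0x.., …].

t0 = [0x06, 0xfb, 0x1b, 0x15, 0x06, 0x1b, 0x06, 0x4c]
t1 = [0x06, 0xfb, 0x1b, 0x1b, 0xc3, 0x4c, 0x06, 0x06]
t2 = [0x06, 0x06, 0x4c, 0xc3, 0x1b, 0x1b, 0xfb, 0x06]
t3 = [0x06, 0x06, 0x4c, 0xc3, 0x1b, 0x1b, 0xfb, 0x4c]

RES = [ 0x06  0x06  0x4c  0xc3  0x1b  0x1b  0xfb  0x4c ]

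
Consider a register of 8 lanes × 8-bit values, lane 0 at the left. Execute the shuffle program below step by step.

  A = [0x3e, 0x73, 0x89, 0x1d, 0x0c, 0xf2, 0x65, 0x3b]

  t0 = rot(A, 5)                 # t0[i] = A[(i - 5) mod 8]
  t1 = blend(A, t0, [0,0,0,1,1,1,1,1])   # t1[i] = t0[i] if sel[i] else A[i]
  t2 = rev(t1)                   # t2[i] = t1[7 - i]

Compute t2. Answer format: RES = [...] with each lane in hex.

RES = [0x89, 0x73, 0x3e, 0x3b, 0x65, 0x89, 0x73, 0x3e]

→ t0 |1d|0c|f2|65|3b|3e|73|89|
→ t1 |3e|73|89|65|3b|3e|73|89|
→ t2 |89|73|3e|3b|65|89|73|3e|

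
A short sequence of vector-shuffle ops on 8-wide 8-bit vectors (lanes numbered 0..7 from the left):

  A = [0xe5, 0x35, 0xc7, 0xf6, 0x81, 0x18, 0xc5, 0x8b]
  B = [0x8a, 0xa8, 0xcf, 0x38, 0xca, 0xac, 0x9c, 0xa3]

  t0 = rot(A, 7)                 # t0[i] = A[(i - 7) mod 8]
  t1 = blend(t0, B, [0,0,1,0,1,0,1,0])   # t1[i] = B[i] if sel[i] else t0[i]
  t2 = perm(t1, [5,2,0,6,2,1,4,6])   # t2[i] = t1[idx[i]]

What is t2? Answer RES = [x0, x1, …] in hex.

t0 = [0x35, 0xc7, 0xf6, 0x81, 0x18, 0xc5, 0x8b, 0xe5]
t1 = [0x35, 0xc7, 0xcf, 0x81, 0xca, 0xc5, 0x9c, 0xe5]
t2 = [0xc5, 0xcf, 0x35, 0x9c, 0xcf, 0xc7, 0xca, 0x9c]

RES = [ 0xc5  0xcf  0x35  0x9c  0xcf  0xc7  0xca  0x9c ]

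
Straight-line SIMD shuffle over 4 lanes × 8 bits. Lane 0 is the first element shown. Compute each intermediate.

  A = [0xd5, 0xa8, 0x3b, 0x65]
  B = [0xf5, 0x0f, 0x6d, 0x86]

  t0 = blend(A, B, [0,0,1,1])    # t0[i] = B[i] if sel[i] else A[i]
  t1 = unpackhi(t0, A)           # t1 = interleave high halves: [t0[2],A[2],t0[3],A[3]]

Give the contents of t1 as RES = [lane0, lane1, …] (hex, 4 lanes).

RES = [ 0x6d  0x3b  0x86  0x65 ]

→ t0 |d5|a8|6d|86|
→ t1 |6d|3b|86|65|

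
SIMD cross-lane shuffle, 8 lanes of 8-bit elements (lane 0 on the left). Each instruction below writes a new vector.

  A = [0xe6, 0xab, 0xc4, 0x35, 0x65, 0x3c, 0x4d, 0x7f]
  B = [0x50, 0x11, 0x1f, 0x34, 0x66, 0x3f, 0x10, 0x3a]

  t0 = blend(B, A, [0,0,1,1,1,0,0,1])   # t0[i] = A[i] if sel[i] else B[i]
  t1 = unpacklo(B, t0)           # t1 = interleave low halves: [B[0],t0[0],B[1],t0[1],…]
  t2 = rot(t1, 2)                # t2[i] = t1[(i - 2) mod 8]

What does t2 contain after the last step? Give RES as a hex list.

RES = [0x34, 0x35, 0x50, 0x50, 0x11, 0x11, 0x1f, 0xc4]

t0 = [0x50, 0x11, 0xc4, 0x35, 0x65, 0x3f, 0x10, 0x7f]
t1 = [0x50, 0x50, 0x11, 0x11, 0x1f, 0xc4, 0x34, 0x35]
t2 = [0x34, 0x35, 0x50, 0x50, 0x11, 0x11, 0x1f, 0xc4]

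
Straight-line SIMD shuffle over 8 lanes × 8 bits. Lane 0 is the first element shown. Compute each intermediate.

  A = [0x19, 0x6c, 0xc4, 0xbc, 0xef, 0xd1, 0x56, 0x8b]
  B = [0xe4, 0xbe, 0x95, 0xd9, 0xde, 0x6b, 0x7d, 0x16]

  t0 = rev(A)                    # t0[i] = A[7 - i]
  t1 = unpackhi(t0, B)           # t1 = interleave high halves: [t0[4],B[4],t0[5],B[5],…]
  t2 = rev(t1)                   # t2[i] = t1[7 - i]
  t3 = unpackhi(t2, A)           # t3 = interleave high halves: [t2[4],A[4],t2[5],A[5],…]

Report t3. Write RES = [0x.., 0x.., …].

  t0: 8b 56 d1 ef bc c4 6c 19
  t1: bc de c4 6b 6c 7d 19 16
  t2: 16 19 7d 6c 6b c4 de bc
  t3: 6b ef c4 d1 de 56 bc 8b

RES = [0x6b, 0xef, 0xc4, 0xd1, 0xde, 0x56, 0xbc, 0x8b]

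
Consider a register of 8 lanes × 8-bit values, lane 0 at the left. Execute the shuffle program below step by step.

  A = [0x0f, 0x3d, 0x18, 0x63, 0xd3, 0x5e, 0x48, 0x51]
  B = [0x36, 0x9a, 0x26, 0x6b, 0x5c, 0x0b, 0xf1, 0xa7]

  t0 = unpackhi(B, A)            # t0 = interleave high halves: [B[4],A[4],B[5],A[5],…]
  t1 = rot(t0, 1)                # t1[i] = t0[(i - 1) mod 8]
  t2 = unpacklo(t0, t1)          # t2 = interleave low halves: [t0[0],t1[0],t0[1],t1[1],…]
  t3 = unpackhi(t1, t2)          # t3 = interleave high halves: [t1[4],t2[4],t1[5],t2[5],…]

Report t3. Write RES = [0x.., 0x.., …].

→ t0 |5c|d3|0b|5e|f1|48|a7|51|
→ t1 |51|5c|d3|0b|5e|f1|48|a7|
→ t2 |5c|51|d3|5c|0b|d3|5e|0b|
→ t3 |5e|0b|f1|d3|48|5e|a7|0b|

RES = [ 0x5e  0x0b  0xf1  0xd3  0x48  0x5e  0xa7  0x0b ]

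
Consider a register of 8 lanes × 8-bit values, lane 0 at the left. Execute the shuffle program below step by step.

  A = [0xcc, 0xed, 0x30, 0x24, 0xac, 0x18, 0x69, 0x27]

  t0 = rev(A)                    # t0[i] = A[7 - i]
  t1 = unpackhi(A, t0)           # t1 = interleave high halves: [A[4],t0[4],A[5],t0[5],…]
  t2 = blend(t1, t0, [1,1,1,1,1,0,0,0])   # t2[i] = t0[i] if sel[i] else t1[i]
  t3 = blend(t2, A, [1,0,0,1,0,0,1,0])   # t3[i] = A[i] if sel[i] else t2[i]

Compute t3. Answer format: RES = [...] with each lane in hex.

RES = [ 0xcc  0x69  0x18  0x24  0x24  0xed  0x69  0xcc ]

→ t0 |27|69|18|ac|24|30|ed|cc|
→ t1 |ac|24|18|30|69|ed|27|cc|
→ t2 |27|69|18|ac|24|ed|27|cc|
→ t3 |cc|69|18|24|24|ed|69|cc|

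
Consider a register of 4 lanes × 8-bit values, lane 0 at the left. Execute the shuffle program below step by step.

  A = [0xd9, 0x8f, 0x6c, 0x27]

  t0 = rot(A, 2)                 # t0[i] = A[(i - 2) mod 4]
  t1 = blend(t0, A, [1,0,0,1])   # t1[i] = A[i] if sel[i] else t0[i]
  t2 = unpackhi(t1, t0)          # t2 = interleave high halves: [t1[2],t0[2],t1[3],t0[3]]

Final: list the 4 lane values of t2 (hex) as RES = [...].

t0 = [0x6c, 0x27, 0xd9, 0x8f]
t1 = [0xd9, 0x27, 0xd9, 0x27]
t2 = [0xd9, 0xd9, 0x27, 0x8f]

RES = [ 0xd9  0xd9  0x27  0x8f ]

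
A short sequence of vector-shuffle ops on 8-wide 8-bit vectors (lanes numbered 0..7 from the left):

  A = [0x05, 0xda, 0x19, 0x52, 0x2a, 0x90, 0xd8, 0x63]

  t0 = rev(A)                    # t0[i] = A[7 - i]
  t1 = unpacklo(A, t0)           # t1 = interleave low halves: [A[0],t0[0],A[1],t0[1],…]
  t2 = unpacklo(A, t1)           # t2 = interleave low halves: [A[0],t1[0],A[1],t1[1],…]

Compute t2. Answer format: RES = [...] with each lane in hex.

→ t0 |63|d8|90|2a|52|19|da|05|
→ t1 |05|63|da|d8|19|90|52|2a|
→ t2 |05|05|da|63|19|da|52|d8|

RES = [ 0x05  0x05  0xda  0x63  0x19  0xda  0x52  0xd8 ]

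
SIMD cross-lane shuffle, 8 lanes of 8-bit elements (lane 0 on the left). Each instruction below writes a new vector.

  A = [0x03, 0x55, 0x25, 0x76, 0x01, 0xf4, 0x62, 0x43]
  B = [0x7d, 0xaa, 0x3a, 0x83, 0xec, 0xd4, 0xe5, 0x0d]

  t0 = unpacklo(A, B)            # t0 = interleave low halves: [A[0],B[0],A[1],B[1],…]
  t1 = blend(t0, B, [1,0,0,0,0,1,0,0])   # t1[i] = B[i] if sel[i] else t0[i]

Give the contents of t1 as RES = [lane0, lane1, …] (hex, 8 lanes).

→ t0 |03|7d|55|aa|25|3a|76|83|
→ t1 |7d|7d|55|aa|25|d4|76|83|

RES = [0x7d, 0x7d, 0x55, 0xaa, 0x25, 0xd4, 0x76, 0x83]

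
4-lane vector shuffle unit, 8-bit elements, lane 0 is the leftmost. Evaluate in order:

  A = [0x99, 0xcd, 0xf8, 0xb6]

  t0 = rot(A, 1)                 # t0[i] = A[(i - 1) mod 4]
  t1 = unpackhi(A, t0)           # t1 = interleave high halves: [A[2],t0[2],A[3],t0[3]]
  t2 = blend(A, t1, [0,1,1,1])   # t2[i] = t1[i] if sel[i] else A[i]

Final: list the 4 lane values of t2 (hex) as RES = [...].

→ t0 |b6|99|cd|f8|
→ t1 |f8|cd|b6|f8|
→ t2 |99|cd|b6|f8|

RES = [ 0x99  0xcd  0xb6  0xf8 ]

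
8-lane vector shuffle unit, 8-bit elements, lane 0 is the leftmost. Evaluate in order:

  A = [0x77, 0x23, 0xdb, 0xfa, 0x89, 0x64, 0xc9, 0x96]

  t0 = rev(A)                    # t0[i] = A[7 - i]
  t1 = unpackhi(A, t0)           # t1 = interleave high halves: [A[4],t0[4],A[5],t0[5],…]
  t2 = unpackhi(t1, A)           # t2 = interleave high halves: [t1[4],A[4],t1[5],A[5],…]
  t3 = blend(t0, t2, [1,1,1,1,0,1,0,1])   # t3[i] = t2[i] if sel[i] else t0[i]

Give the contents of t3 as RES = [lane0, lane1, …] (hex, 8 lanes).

RES = [ 0xc9  0x89  0x23  0x64  0xfa  0xc9  0x23  0x96 ]

t0 = [0x96, 0xc9, 0x64, 0x89, 0xfa, 0xdb, 0x23, 0x77]
t1 = [0x89, 0xfa, 0x64, 0xdb, 0xc9, 0x23, 0x96, 0x77]
t2 = [0xc9, 0x89, 0x23, 0x64, 0x96, 0xc9, 0x77, 0x96]
t3 = [0xc9, 0x89, 0x23, 0x64, 0xfa, 0xc9, 0x23, 0x96]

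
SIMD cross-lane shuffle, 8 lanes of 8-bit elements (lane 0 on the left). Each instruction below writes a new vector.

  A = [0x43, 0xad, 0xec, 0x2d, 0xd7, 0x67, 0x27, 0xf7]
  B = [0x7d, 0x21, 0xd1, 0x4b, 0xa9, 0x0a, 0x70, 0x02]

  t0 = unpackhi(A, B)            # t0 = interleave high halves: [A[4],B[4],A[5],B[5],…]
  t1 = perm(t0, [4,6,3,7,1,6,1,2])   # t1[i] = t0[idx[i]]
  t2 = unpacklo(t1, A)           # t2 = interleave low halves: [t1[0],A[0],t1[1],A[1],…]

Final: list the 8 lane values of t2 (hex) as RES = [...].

RES = [0x27, 0x43, 0xf7, 0xad, 0x0a, 0xec, 0x02, 0x2d]

t0 = [0xd7, 0xa9, 0x67, 0x0a, 0x27, 0x70, 0xf7, 0x02]
t1 = [0x27, 0xf7, 0x0a, 0x02, 0xa9, 0xf7, 0xa9, 0x67]
t2 = [0x27, 0x43, 0xf7, 0xad, 0x0a, 0xec, 0x02, 0x2d]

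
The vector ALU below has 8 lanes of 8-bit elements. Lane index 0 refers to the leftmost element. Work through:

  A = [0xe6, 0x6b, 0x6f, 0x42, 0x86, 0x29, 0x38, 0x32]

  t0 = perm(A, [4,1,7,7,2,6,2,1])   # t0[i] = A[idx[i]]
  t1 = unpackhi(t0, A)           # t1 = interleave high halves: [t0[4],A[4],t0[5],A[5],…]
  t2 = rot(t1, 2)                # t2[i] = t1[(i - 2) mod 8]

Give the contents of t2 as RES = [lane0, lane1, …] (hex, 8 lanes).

  t0: 86 6b 32 32 6f 38 6f 6b
  t1: 6f 86 38 29 6f 38 6b 32
  t2: 6b 32 6f 86 38 29 6f 38

RES = [ 0x6b  0x32  0x6f  0x86  0x38  0x29  0x6f  0x38 ]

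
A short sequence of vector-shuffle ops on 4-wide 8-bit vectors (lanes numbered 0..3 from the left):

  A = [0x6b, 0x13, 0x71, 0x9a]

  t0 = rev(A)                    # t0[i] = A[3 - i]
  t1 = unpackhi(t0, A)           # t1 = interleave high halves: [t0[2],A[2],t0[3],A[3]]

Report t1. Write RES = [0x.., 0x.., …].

RES = [0x13, 0x71, 0x6b, 0x9a]

t0 = [0x9a, 0x71, 0x13, 0x6b]
t1 = [0x13, 0x71, 0x6b, 0x9a]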